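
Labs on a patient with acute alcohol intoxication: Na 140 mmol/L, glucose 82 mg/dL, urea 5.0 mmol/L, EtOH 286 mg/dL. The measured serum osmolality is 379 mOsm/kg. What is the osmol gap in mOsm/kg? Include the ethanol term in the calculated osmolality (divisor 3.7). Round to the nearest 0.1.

12.1 mOsm/kg

Calculated osmolality = 2·Na + glucose/18 + urea + ethanol/3.7
= 2·140 + 82/18 + 5 + 286/3.7
= 280 + 4.56 + 5 + 77.30
= 366.86 mOsm/kg ≈ 366.9 mOsm/kg
Osmolar gap = measured − calculated = 379 − 366.9 = 12.1 mOsm/kg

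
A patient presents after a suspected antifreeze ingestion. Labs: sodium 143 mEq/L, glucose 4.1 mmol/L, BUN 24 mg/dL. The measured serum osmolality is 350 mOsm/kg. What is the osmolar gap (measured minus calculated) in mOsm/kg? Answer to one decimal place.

Calculated osmolality = 2·Na + glucose + BUN/2.8
= 2·143 + 4.1 + 24/2.8
= 286 + 4.10 + 8.57
= 298.67 mOsm/kg ≈ 298.7 mOsm/kg
Osmolar gap = measured − calculated = 350 − 298.7 = 51.3 mOsm/kg

51.3 mOsm/kg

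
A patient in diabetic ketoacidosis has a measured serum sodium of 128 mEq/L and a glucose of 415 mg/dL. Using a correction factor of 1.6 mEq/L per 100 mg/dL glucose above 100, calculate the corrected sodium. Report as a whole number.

Corrected Na = measured Na + 1.6 · (glucose − 100)/100
= 128 + 1.6 · (415 − 100)/100
= 128 + 5
= 133 mEq/L

133 mEq/L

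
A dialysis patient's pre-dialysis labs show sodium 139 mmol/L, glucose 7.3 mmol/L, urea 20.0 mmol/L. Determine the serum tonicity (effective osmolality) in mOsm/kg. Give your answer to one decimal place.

285.3 mOsm/kg

Effective osmolality excludes urea (freely permeant across cell membranes):
2·Na + glucose
= 2·139 + 7.3
= 278 + 7.3
= 285.3 mOsm/kg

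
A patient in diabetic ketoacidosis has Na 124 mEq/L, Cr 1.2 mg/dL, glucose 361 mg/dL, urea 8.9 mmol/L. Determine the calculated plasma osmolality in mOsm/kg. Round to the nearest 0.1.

Calculated osmolality = 2·Na + glucose/18 + urea
= 2·124 + 361/18 + 8.9
= 248 + 20.06 + 8.90
= 276.96 mOsm/kg

277.0 mOsm/kg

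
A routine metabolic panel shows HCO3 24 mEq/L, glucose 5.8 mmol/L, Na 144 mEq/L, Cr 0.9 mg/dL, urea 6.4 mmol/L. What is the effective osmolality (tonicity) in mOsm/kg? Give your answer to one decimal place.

293.8 mOsm/kg

Effective osmolality excludes urea (freely permeant across cell membranes):
2·Na + glucose
= 2·144 + 5.8
= 288 + 5.8
= 293.8 mOsm/kg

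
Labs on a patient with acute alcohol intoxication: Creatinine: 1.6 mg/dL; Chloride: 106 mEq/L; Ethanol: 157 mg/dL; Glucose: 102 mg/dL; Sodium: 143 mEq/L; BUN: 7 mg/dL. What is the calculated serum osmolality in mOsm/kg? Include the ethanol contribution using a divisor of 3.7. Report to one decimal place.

336.6 mOsm/kg

Calculated osmolality = 2·Na + glucose/18 + BUN/2.8 + ethanol/3.7
= 2·143 + 102/18 + 7/2.8 + 157/3.7
= 286 + 5.67 + 2.50 + 42.43
= 336.6 mOsm/kg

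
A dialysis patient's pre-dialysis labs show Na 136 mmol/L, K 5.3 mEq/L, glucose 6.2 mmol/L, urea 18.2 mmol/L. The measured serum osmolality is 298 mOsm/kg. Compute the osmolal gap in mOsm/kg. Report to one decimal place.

Calculated osmolality = 2·Na + glucose + urea
= 2·136 + 6.2 + 18.2
= 272 + 6.20 + 18.20
= 296.4 mOsm/kg ≈ 296.4 mOsm/kg
Osmolar gap = measured − calculated = 298 − 296.4 = 1.6 mOsm/kg

1.6 mOsm/kg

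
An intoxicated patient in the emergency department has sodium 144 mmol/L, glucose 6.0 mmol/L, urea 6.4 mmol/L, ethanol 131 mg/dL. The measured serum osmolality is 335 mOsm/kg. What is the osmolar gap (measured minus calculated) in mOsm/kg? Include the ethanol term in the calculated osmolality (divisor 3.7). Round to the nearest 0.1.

Calculated osmolality = 2·Na + glucose + urea + ethanol/3.7
= 2·144 + 6 + 6.4 + 131/3.7
= 288 + 6 + 6.40 + 35.41
= 335.81 mOsm/kg ≈ 335.8 mOsm/kg
Osmolar gap = measured − calculated = 335 − 335.8 = -0.8 mOsm/kg

-0.8 mOsm/kg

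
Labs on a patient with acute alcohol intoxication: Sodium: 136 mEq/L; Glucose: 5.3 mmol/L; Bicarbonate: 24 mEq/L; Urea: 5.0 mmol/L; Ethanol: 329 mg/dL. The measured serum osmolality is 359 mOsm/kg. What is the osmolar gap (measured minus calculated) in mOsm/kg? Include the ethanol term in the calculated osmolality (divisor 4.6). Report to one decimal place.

5.2 mOsm/kg

Calculated osmolality = 2·Na + glucose + urea + ethanol/4.6
= 2·136 + 5.3 + 5 + 329/4.6
= 272 + 5.30 + 5 + 71.52
= 353.82 mOsm/kg ≈ 353.8 mOsm/kg
Osmolar gap = measured − calculated = 359 − 353.8 = 5.2 mOsm/kg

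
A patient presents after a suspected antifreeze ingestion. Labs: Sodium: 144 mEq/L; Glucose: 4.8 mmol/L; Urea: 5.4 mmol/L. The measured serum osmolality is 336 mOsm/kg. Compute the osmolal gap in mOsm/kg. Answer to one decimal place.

37.8 mOsm/kg

Calculated osmolality = 2·Na + glucose + urea
= 2·144 + 4.8 + 5.4
= 288 + 4.80 + 5.40
= 298.2 mOsm/kg ≈ 298.2 mOsm/kg
Osmolar gap = measured − calculated = 336 − 298.2 = 37.8 mOsm/kg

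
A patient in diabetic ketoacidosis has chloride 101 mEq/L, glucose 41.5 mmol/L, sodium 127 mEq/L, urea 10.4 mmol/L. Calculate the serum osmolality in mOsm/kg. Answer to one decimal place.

Calculated osmolality = 2·Na + glucose + urea
= 2·127 + 41.5 + 10.4
= 254 + 41.50 + 10.40
= 305.9 mOsm/kg

305.9 mOsm/kg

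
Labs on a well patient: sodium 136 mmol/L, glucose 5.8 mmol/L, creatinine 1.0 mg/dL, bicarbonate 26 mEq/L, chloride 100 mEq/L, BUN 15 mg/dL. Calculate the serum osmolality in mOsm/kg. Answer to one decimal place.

Calculated osmolality = 2·Na + glucose + BUN/2.8
= 2·136 + 5.8 + 15/2.8
= 272 + 5.80 + 5.36
= 283.16 mOsm/kg

283.2 mOsm/kg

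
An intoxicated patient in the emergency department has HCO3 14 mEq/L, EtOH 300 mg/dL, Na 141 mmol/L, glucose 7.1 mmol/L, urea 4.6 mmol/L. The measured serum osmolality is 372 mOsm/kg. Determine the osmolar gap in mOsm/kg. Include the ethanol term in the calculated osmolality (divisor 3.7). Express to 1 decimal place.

Calculated osmolality = 2·Na + glucose + urea + ethanol/3.7
= 2·141 + 7.1 + 4.6 + 300/3.7
= 282 + 7.10 + 4.60 + 81.08
= 374.78 mOsm/kg ≈ 374.8 mOsm/kg
Osmolar gap = measured − calculated = 372 − 374.8 = -2.8 mOsm/kg

-2.8 mOsm/kg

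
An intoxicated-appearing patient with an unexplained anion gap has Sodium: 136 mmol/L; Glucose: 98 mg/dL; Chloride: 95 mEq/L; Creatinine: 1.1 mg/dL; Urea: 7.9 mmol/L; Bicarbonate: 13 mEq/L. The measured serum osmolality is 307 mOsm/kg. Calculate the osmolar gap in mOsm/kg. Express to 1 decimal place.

21.7 mOsm/kg

Calculated osmolality = 2·Na + glucose/18 + urea
= 2·136 + 98/18 + 7.9
= 272 + 5.44 + 7.90
= 285.34 mOsm/kg ≈ 285.3 mOsm/kg
Osmolar gap = measured − calculated = 307 − 285.3 = 21.7 mOsm/kg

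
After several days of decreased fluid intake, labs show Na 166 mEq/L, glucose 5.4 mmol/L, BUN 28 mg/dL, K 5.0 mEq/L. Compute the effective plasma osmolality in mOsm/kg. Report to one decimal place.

337.4 mOsm/kg

Effective osmolality excludes urea (freely permeant across cell membranes):
2·Na + glucose
= 2·166 + 5.4
= 332 + 5.4
= 337.4 mOsm/kg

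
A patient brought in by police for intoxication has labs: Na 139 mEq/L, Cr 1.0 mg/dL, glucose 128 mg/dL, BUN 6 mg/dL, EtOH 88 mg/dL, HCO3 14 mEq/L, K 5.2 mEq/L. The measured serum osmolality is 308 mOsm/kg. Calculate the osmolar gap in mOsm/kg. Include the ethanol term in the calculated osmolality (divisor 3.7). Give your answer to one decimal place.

-3.0 mOsm/kg

Calculated osmolality = 2·Na + glucose/18 + BUN/2.8 + ethanol/3.7
= 2·139 + 128/18 + 6/2.8 + 88/3.7
= 278 + 7.11 + 2.14 + 23.78
= 311.03 mOsm/kg ≈ 311.0 mOsm/kg
Osmolar gap = measured − calculated = 308 − 311.0 = -3.0 mOsm/kg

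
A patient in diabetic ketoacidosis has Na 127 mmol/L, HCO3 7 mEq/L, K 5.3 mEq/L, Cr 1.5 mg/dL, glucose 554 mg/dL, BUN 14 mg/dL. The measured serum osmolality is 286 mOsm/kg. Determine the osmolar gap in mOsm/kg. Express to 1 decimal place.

Calculated osmolality = 2·Na + glucose/18 + BUN/2.8
= 2·127 + 554/18 + 14/2.8
= 254 + 30.78 + 5
= 289.78 mOsm/kg ≈ 289.8 mOsm/kg
Osmolar gap = measured − calculated = 286 − 289.8 = -3.8 mOsm/kg

-3.8 mOsm/kg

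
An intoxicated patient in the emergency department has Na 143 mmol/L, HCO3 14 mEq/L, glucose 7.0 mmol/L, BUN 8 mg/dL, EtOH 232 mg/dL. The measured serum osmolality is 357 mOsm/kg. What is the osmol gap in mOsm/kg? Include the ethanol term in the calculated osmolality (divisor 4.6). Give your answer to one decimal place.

10.7 mOsm/kg

Calculated osmolality = 2·Na + glucose + BUN/2.8 + ethanol/4.6
= 2·143 + 7 + 8/2.8 + 232/4.6
= 286 + 7 + 2.86 + 50.43
= 346.29 mOsm/kg ≈ 346.3 mOsm/kg
Osmolar gap = measured − calculated = 357 − 346.3 = 10.7 mOsm/kg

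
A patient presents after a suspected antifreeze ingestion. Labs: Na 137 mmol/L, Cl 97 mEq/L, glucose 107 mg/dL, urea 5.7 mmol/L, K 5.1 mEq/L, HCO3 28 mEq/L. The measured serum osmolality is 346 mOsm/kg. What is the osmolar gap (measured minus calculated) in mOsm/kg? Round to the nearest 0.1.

60.4 mOsm/kg

Calculated osmolality = 2·Na + glucose/18 + urea
= 2·137 + 107/18 + 5.7
= 274 + 5.94 + 5.70
= 285.64 mOsm/kg ≈ 285.6 mOsm/kg
Osmolar gap = measured − calculated = 346 − 285.6 = 60.4 mOsm/kg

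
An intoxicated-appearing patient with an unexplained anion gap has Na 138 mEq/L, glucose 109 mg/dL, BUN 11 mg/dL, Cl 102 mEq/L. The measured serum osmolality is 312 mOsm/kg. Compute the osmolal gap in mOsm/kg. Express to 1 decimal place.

26.0 mOsm/kg

Calculated osmolality = 2·Na + glucose/18 + BUN/2.8
= 2·138 + 109/18 + 11/2.8
= 276 + 6.06 + 3.93
= 285.99 mOsm/kg ≈ 286.0 mOsm/kg
Osmolar gap = measured − calculated = 312 − 286.0 = 26.0 mOsm/kg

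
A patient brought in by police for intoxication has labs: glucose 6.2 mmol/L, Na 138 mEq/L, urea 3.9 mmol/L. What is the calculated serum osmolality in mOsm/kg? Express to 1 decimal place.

286.1 mOsm/kg

Calculated osmolality = 2·Na + glucose + urea
= 2·138 + 6.2 + 3.9
= 276 + 6.20 + 3.90
= 286.1 mOsm/kg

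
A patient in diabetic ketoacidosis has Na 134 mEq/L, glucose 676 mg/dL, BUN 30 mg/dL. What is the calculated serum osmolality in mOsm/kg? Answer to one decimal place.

Calculated osmolality = 2·Na + glucose/18 + BUN/2.8
= 2·134 + 676/18 + 30/2.8
= 268 + 37.56 + 10.71
= 316.27 mOsm/kg

316.3 mOsm/kg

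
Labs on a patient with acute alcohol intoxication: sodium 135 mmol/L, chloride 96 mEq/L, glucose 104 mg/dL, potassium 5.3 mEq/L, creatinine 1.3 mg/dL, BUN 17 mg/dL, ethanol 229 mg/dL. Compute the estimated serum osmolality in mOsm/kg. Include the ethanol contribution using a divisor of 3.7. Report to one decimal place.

343.7 mOsm/kg

Calculated osmolality = 2·Na + glucose/18 + BUN/2.8 + ethanol/3.7
= 2·135 + 104/18 + 17/2.8 + 229/3.7
= 270 + 5.78 + 6.07 + 61.89
= 343.74 mOsm/kg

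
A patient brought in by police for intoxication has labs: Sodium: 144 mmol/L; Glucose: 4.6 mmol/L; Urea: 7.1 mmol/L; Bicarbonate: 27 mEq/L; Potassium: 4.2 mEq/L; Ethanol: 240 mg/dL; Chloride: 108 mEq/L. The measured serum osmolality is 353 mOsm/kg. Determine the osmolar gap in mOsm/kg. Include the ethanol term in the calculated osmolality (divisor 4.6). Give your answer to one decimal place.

Calculated osmolality = 2·Na + glucose + urea + ethanol/4.6
= 2·144 + 4.6 + 7.1 + 240/4.6
= 288 + 4.60 + 7.10 + 52.17
= 351.87 mOsm/kg ≈ 351.9 mOsm/kg
Osmolar gap = measured − calculated = 353 − 351.9 = 1.1 mOsm/kg

1.1 mOsm/kg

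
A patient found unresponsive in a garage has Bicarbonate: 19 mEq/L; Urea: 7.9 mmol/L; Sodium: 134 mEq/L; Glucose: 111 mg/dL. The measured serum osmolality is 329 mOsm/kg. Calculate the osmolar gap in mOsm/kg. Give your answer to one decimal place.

Calculated osmolality = 2·Na + glucose/18 + urea
= 2·134 + 111/18 + 7.9
= 268 + 6.17 + 7.90
= 282.07 mOsm/kg ≈ 282.1 mOsm/kg
Osmolar gap = measured − calculated = 329 − 282.1 = 46.9 mOsm/kg

46.9 mOsm/kg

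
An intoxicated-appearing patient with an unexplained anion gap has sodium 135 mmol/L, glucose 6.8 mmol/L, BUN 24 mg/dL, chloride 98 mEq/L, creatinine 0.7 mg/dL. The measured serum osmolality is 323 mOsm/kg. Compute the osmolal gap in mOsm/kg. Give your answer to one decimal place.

37.6 mOsm/kg

Calculated osmolality = 2·Na + glucose + BUN/2.8
= 2·135 + 6.8 + 24/2.8
= 270 + 6.80 + 8.57
= 285.37 mOsm/kg ≈ 285.4 mOsm/kg
Osmolar gap = measured − calculated = 323 − 285.4 = 37.6 mOsm/kg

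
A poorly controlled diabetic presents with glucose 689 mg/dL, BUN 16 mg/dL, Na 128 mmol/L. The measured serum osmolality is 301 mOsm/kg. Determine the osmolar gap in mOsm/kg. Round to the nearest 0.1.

Calculated osmolality = 2·Na + glucose/18 + BUN/2.8
= 2·128 + 689/18 + 16/2.8
= 256 + 38.28 + 5.71
= 299.99 mOsm/kg ≈ 300.0 mOsm/kg
Osmolar gap = measured − calculated = 301 − 300.0 = 1.0 mOsm/kg

1.0 mOsm/kg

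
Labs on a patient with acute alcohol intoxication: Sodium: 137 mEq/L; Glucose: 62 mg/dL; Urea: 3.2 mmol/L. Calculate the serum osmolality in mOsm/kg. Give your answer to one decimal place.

Calculated osmolality = 2·Na + glucose/18 + urea
= 2·137 + 62/18 + 3.2
= 274 + 3.44 + 3.20
= 280.64 mOsm/kg

280.6 mOsm/kg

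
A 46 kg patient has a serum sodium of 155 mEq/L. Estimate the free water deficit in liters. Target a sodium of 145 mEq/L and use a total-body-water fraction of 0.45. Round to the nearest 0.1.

TBW = 0.45 · 46 = 20.7 L
Free water deficit = TBW · (Na/145 − 1)
= 20.7 · (155/145 − 1)
= 20.7 · 0.069
= 1.43 L

1.4 L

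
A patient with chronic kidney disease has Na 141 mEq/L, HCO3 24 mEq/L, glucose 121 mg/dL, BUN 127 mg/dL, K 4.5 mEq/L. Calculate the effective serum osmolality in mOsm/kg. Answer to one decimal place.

288.7 mOsm/kg

Effective osmolality excludes urea (freely permeant across cell membranes):
2·Na + glucose/18
= 2·141 + 121/18
= 282 + 6.72
= 288.72 mOsm/kg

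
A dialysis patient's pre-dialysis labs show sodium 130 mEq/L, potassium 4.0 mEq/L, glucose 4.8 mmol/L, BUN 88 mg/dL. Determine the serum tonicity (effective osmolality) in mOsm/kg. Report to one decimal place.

264.8 mOsm/kg

Effective osmolality excludes urea (freely permeant across cell membranes):
2·Na + glucose
= 2·130 + 4.8
= 260 + 4.8
= 264.8 mOsm/kg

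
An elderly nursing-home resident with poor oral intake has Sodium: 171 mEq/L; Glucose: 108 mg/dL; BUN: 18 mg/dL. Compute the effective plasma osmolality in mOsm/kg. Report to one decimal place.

348.0 mOsm/kg

Effective osmolality excludes urea (freely permeant across cell membranes):
2·Na + glucose/18
= 2·171 + 108/18
= 342 + 6
= 348 mOsm/kg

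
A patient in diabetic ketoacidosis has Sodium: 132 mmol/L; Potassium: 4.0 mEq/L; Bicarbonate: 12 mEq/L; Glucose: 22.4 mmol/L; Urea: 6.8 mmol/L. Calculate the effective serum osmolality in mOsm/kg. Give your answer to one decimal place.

Effective osmolality excludes urea (freely permeant across cell membranes):
2·Na + glucose
= 2·132 + 22.4
= 264 + 22.4
= 286.4 mOsm/kg

286.4 mOsm/kg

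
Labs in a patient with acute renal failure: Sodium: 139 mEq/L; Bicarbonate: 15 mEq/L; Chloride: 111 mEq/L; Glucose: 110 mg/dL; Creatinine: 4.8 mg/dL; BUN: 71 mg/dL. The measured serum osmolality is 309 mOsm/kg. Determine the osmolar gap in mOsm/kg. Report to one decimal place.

-0.5 mOsm/kg

Calculated osmolality = 2·Na + glucose/18 + BUN/2.8
= 2·139 + 110/18 + 71/2.8
= 278 + 6.11 + 25.36
= 309.47 mOsm/kg ≈ 309.5 mOsm/kg
Osmolar gap = measured − calculated = 309 − 309.5 = -0.5 mOsm/kg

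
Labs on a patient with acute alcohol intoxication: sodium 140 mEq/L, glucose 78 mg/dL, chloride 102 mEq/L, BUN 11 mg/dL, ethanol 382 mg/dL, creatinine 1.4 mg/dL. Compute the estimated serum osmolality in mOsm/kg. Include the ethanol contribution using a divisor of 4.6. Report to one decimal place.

Calculated osmolality = 2·Na + glucose/18 + BUN/2.8 + ethanol/4.6
= 2·140 + 78/18 + 11/2.8 + 382/4.6
= 280 + 4.33 + 3.93 + 83.04
= 371.3 mOsm/kg

371.3 mOsm/kg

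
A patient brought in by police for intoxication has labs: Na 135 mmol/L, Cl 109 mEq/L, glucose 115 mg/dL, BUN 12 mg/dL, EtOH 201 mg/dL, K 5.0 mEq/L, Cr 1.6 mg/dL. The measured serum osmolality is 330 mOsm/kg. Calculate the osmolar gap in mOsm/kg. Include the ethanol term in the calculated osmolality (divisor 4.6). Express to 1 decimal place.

5.6 mOsm/kg

Calculated osmolality = 2·Na + glucose/18 + BUN/2.8 + ethanol/4.6
= 2·135 + 115/18 + 12/2.8 + 201/4.6
= 270 + 6.39 + 4.29 + 43.70
= 324.38 mOsm/kg ≈ 324.4 mOsm/kg
Osmolar gap = measured − calculated = 330 − 324.4 = 5.6 mOsm/kg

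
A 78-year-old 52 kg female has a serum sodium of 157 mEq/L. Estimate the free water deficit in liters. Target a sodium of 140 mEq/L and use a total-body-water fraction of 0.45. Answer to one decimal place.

TBW = 0.45 · 52 = 23.4 L
Free water deficit = TBW · (Na/140 − 1)
= 23.4 · (157/140 − 1)
= 23.4 · 0.1214
= 2.84 L

2.8 L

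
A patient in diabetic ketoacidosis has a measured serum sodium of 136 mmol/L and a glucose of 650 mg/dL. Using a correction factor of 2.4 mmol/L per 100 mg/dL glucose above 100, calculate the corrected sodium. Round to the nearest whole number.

149 mmol/L

Corrected Na = measured Na + 2.4 · (glucose − 100)/100
= 136 + 2.4 · (650 − 100)/100
= 136 + 13.2
= 149.2 mmol/L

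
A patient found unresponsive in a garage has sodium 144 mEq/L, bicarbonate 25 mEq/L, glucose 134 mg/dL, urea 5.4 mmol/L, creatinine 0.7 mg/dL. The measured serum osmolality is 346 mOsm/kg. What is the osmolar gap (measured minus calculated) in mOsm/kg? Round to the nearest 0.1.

45.2 mOsm/kg

Calculated osmolality = 2·Na + glucose/18 + urea
= 2·144 + 134/18 + 5.4
= 288 + 7.44 + 5.40
= 300.84 mOsm/kg ≈ 300.8 mOsm/kg
Osmolar gap = measured − calculated = 346 − 300.8 = 45.2 mOsm/kg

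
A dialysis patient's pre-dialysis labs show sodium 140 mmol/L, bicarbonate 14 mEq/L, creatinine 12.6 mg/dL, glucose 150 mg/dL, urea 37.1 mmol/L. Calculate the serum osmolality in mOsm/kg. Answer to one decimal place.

325.4 mOsm/kg

Calculated osmolality = 2·Na + glucose/18 + urea
= 2·140 + 150/18 + 37.1
= 280 + 8.33 + 37.10
= 325.43 mOsm/kg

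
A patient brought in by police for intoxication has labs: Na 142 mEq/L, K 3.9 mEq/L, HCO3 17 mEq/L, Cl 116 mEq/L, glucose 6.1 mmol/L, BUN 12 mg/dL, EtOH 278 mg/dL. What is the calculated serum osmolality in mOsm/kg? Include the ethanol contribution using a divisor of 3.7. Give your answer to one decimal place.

369.5 mOsm/kg

Calculated osmolality = 2·Na + glucose + BUN/2.8 + ethanol/3.7
= 2·142 + 6.1 + 12/2.8 + 278/3.7
= 284 + 6.10 + 4.29 + 75.14
= 369.53 mOsm/kg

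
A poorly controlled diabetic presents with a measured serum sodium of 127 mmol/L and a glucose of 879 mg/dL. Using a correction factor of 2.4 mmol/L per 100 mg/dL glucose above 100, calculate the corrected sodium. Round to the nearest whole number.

146 mmol/L

Corrected Na = measured Na + 2.4 · (glucose − 100)/100
= 127 + 2.4 · (879 − 100)/100
= 127 + 18.7
= 145.7 mmol/L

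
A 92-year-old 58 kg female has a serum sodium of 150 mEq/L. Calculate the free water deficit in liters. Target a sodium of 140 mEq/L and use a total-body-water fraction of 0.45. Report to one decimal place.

TBW = 0.45 · 58 = 26.1 L
Free water deficit = TBW · (Na/140 − 1)
= 26.1 · (150/140 − 1)
= 26.1 · 0.0714
= 1.86 L

1.9 L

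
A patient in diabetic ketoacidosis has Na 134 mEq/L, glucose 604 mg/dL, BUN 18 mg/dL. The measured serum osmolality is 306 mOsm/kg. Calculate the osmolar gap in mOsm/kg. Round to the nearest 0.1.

-2.0 mOsm/kg

Calculated osmolality = 2·Na + glucose/18 + BUN/2.8
= 2·134 + 604/18 + 18/2.8
= 268 + 33.56 + 6.43
= 307.99 mOsm/kg ≈ 308.0 mOsm/kg
Osmolar gap = measured − calculated = 306 − 308.0 = -2.0 mOsm/kg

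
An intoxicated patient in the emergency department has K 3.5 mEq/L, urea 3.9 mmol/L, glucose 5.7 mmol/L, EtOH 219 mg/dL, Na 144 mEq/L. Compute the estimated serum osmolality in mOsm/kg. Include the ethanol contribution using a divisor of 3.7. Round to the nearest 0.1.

Calculated osmolality = 2·Na + glucose + urea + ethanol/3.7
= 2·144 + 5.7 + 3.9 + 219/3.7
= 288 + 5.70 + 3.90 + 59.19
= 356.79 mOsm/kg

356.8 mOsm/kg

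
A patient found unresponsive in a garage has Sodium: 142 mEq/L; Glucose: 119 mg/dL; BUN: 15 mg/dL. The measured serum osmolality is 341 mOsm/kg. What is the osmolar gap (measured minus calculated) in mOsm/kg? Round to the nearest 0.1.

Calculated osmolality = 2·Na + glucose/18 + BUN/2.8
= 2·142 + 119/18 + 15/2.8
= 284 + 6.61 + 5.36
= 295.97 mOsm/kg ≈ 296.0 mOsm/kg
Osmolar gap = measured − calculated = 341 − 296.0 = 45.0 mOsm/kg

45.0 mOsm/kg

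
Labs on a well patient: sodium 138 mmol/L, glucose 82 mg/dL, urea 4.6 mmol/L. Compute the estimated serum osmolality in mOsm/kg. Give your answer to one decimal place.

Calculated osmolality = 2·Na + glucose/18 + urea
= 2·138 + 82/18 + 4.6
= 276 + 4.56 + 4.60
= 285.16 mOsm/kg

285.2 mOsm/kg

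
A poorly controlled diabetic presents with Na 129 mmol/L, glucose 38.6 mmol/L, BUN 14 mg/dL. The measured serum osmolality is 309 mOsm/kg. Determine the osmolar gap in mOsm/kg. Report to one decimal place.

Calculated osmolality = 2·Na + glucose + BUN/2.8
= 2·129 + 38.6 + 14/2.8
= 258 + 38.60 + 5
= 301.6 mOsm/kg ≈ 301.6 mOsm/kg
Osmolar gap = measured − calculated = 309 − 301.6 = 7.4 mOsm/kg

7.4 mOsm/kg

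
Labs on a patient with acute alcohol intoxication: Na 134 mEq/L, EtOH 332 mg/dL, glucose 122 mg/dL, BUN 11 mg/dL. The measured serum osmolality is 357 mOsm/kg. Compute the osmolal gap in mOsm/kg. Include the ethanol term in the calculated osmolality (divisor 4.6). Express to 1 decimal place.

Calculated osmolality = 2·Na + glucose/18 + BUN/2.8 + ethanol/4.6
= 2·134 + 122/18 + 11/2.8 + 332/4.6
= 268 + 6.78 + 3.93 + 72.17
= 350.88 mOsm/kg ≈ 350.9 mOsm/kg
Osmolar gap = measured − calculated = 357 − 350.9 = 6.1 mOsm/kg

6.1 mOsm/kg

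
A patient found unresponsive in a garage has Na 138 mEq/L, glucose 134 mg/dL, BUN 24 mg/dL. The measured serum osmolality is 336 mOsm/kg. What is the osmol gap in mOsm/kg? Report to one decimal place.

Calculated osmolality = 2·Na + glucose/18 + BUN/2.8
= 2·138 + 134/18 + 24/2.8
= 276 + 7.44 + 8.57
= 292.01 mOsm/kg ≈ 292.0 mOsm/kg
Osmolar gap = measured − calculated = 336 − 292.0 = 44.0 mOsm/kg

44.0 mOsm/kg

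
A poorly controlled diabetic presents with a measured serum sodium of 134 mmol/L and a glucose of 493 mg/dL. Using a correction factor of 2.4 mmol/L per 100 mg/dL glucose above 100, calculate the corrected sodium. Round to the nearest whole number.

143 mmol/L

Corrected Na = measured Na + 2.4 · (glucose − 100)/100
= 134 + 2.4 · (493 − 100)/100
= 134 + 9.4
= 143.4 mmol/L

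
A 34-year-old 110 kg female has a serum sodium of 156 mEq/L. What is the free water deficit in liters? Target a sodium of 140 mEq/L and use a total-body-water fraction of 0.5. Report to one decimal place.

TBW = 0.5 · 110 = 55 L
Free water deficit = TBW · (Na/140 − 1)
= 55 · (156/140 − 1)
= 55 · 0.1143
= 6.29 L

6.3 L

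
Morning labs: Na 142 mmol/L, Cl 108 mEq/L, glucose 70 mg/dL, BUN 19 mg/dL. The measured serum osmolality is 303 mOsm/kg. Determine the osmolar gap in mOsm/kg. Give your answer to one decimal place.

8.3 mOsm/kg

Calculated osmolality = 2·Na + glucose/18 + BUN/2.8
= 2·142 + 70/18 + 19/2.8
= 284 + 3.89 + 6.79
= 294.68 mOsm/kg ≈ 294.7 mOsm/kg
Osmolar gap = measured − calculated = 303 − 294.7 = 8.3 mOsm/kg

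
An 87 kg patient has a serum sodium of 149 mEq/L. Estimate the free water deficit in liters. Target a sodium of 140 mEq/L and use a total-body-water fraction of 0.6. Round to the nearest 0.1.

3.4 L

TBW = 0.6 · 87 = 52.2 L
Free water deficit = TBW · (Na/140 − 1)
= 52.2 · (149/140 − 1)
= 52.2 · 0.0643
= 3.36 L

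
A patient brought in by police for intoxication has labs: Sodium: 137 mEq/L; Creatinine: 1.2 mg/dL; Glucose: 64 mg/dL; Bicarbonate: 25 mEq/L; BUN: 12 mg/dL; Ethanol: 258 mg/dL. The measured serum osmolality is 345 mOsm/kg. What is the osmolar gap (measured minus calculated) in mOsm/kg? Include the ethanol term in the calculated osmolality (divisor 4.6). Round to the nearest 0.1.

7.1 mOsm/kg

Calculated osmolality = 2·Na + glucose/18 + BUN/2.8 + ethanol/4.6
= 2·137 + 64/18 + 12/2.8 + 258/4.6
= 274 + 3.56 + 4.29 + 56.09
= 337.94 mOsm/kg ≈ 337.9 mOsm/kg
Osmolar gap = measured − calculated = 345 − 337.9 = 7.1 mOsm/kg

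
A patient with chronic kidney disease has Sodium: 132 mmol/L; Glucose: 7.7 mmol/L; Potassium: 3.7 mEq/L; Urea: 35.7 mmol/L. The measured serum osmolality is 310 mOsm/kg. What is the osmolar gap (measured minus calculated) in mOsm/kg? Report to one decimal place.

Calculated osmolality = 2·Na + glucose + urea
= 2·132 + 7.7 + 35.7
= 264 + 7.70 + 35.70
= 307.4 mOsm/kg ≈ 307.4 mOsm/kg
Osmolar gap = measured − calculated = 310 − 307.4 = 2.6 mOsm/kg

2.6 mOsm/kg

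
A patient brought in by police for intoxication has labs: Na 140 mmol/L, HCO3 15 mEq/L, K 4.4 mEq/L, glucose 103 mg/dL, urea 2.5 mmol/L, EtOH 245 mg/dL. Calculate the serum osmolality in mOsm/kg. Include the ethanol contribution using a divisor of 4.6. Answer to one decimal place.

Calculated osmolality = 2·Na + glucose/18 + urea + ethanol/4.6
= 2·140 + 103/18 + 2.5 + 245/4.6
= 280 + 5.72 + 2.50 + 53.26
= 341.48 mOsm/kg

341.5 mOsm/kg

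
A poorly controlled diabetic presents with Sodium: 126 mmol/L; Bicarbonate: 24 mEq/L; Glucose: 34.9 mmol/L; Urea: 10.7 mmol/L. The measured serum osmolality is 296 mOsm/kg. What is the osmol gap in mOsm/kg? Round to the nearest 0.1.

-1.6 mOsm/kg

Calculated osmolality = 2·Na + glucose + urea
= 2·126 + 34.9 + 10.7
= 252 + 34.90 + 10.70
= 297.6 mOsm/kg ≈ 297.6 mOsm/kg
Osmolar gap = measured − calculated = 296 − 297.6 = -1.6 mOsm/kg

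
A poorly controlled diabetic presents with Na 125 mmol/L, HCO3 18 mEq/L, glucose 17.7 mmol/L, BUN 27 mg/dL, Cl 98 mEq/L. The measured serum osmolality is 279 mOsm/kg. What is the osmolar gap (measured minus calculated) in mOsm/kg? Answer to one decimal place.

Calculated osmolality = 2·Na + glucose + BUN/2.8
= 2·125 + 17.7 + 27/2.8
= 250 + 17.70 + 9.64
= 277.34 mOsm/kg ≈ 277.3 mOsm/kg
Osmolar gap = measured − calculated = 279 − 277.3 = 1.7 mOsm/kg

1.7 mOsm/kg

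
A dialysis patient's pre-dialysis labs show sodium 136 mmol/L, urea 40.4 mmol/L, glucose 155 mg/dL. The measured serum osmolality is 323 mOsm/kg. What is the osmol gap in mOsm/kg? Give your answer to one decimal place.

Calculated osmolality = 2·Na + glucose/18 + urea
= 2·136 + 155/18 + 40.4
= 272 + 8.61 + 40.40
= 321.01 mOsm/kg ≈ 321.0 mOsm/kg
Osmolar gap = measured − calculated = 323 − 321.0 = 2.0 mOsm/kg

2.0 mOsm/kg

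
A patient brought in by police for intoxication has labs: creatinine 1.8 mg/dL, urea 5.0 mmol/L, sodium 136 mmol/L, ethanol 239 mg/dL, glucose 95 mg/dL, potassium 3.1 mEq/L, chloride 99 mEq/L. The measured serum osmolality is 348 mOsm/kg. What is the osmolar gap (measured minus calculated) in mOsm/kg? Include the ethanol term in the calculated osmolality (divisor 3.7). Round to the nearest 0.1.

Calculated osmolality = 2·Na + glucose/18 + urea + ethanol/3.7
= 2·136 + 95/18 + 5 + 239/3.7
= 272 + 5.28 + 5 + 64.59
= 346.87 mOsm/kg ≈ 346.9 mOsm/kg
Osmolar gap = measured − calculated = 348 − 346.9 = 1.1 mOsm/kg

1.1 mOsm/kg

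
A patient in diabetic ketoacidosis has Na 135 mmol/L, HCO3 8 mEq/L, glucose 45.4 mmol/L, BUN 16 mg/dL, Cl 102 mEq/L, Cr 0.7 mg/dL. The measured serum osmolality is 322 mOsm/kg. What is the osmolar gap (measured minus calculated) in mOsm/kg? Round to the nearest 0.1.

Calculated osmolality = 2·Na + glucose + BUN/2.8
= 2·135 + 45.4 + 16/2.8
= 270 + 45.40 + 5.71
= 321.11 mOsm/kg ≈ 321.1 mOsm/kg
Osmolar gap = measured − calculated = 322 − 321.1 = 0.9 mOsm/kg

0.9 mOsm/kg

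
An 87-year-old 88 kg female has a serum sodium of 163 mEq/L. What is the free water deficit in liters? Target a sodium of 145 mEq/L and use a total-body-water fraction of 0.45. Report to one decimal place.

TBW = 0.45 · 88 = 39.6 L
Free water deficit = TBW · (Na/145 − 1)
= 39.6 · (163/145 − 1)
= 39.6 · 0.1241
= 4.91 L

4.9 L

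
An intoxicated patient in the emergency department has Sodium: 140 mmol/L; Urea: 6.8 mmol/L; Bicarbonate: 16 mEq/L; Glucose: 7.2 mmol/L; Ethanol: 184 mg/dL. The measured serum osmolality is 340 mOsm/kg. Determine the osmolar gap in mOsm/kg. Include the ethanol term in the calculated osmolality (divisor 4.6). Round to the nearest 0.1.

Calculated osmolality = 2·Na + glucose + urea + ethanol/4.6
= 2·140 + 7.2 + 6.8 + 184/4.6
= 280 + 7.20 + 6.80 + 40
= 334 mOsm/kg ≈ 334.0 mOsm/kg
Osmolar gap = measured − calculated = 340 − 334.0 = 6.0 mOsm/kg

6.0 mOsm/kg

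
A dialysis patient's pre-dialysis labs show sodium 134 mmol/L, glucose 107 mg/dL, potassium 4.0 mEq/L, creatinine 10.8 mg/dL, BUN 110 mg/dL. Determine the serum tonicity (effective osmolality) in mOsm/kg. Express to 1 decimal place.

Effective osmolality excludes urea (freely permeant across cell membranes):
2·Na + glucose/18
= 2·134 + 107/18
= 268 + 5.94
= 273.94 mOsm/kg

273.9 mOsm/kg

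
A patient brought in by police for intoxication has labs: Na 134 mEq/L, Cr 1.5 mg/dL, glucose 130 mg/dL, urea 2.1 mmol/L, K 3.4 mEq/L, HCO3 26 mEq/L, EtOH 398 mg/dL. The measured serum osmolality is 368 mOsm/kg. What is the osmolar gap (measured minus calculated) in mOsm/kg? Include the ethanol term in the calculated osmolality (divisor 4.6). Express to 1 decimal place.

4.2 mOsm/kg

Calculated osmolality = 2·Na + glucose/18 + urea + ethanol/4.6
= 2·134 + 130/18 + 2.1 + 398/4.6
= 268 + 7.22 + 2.10 + 86.52
= 363.84 mOsm/kg ≈ 363.8 mOsm/kg
Osmolar gap = measured − calculated = 368 − 363.8 = 4.2 mOsm/kg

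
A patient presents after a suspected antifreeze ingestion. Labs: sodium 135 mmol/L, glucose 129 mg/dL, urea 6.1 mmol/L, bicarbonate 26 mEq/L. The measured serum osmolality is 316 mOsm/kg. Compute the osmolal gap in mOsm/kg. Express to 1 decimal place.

32.7 mOsm/kg

Calculated osmolality = 2·Na + glucose/18 + urea
= 2·135 + 129/18 + 6.1
= 270 + 7.17 + 6.10
= 283.27 mOsm/kg ≈ 283.3 mOsm/kg
Osmolar gap = measured − calculated = 316 − 283.3 = 32.7 mOsm/kg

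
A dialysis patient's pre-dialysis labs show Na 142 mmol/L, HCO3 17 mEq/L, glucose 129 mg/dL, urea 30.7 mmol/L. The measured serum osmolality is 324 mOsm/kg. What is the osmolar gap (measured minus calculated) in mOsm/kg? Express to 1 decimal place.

Calculated osmolality = 2·Na + glucose/18 + urea
= 2·142 + 129/18 + 30.7
= 284 + 7.17 + 30.70
= 321.87 mOsm/kg ≈ 321.9 mOsm/kg
Osmolar gap = measured − calculated = 324 − 321.9 = 2.1 mOsm/kg

2.1 mOsm/kg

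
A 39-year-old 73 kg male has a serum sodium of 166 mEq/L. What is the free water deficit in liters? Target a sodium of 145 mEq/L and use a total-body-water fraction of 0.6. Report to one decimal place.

TBW = 0.6 · 73 = 43.8 L
Free water deficit = TBW · (Na/145 − 1)
= 43.8 · (166/145 − 1)
= 43.8 · 0.1448
= 6.34 L

6.3 L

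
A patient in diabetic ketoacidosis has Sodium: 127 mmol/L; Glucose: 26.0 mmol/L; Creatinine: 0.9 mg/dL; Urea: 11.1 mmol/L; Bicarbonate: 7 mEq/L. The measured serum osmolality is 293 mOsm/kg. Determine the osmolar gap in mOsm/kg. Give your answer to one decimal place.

1.9 mOsm/kg

Calculated osmolality = 2·Na + glucose + urea
= 2·127 + 26 + 11.1
= 254 + 26 + 11.10
= 291.1 mOsm/kg ≈ 291.1 mOsm/kg
Osmolar gap = measured − calculated = 293 − 291.1 = 1.9 mOsm/kg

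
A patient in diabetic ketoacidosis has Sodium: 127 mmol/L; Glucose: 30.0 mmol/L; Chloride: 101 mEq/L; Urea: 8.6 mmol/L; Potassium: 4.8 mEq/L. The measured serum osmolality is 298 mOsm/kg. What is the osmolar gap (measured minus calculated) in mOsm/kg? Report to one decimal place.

Calculated osmolality = 2·Na + glucose + urea
= 2·127 + 30 + 8.6
= 254 + 30 + 8.60
= 292.6 mOsm/kg ≈ 292.6 mOsm/kg
Osmolar gap = measured − calculated = 298 − 292.6 = 5.4 mOsm/kg

5.4 mOsm/kg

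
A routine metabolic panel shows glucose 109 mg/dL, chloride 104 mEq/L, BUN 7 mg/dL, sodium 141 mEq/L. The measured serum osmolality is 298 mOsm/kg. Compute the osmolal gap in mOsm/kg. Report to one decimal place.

7.4 mOsm/kg

Calculated osmolality = 2·Na + glucose/18 + BUN/2.8
= 2·141 + 109/18 + 7/2.8
= 282 + 6.06 + 2.50
= 290.56 mOsm/kg ≈ 290.6 mOsm/kg
Osmolar gap = measured − calculated = 298 − 290.6 = 7.4 mOsm/kg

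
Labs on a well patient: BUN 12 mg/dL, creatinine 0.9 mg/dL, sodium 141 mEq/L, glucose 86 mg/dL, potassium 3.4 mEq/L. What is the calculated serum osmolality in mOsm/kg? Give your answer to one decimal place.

Calculated osmolality = 2·Na + glucose/18 + BUN/2.8
= 2·141 + 86/18 + 12/2.8
= 282 + 4.78 + 4.29
= 291.07 mOsm/kg

291.1 mOsm/kg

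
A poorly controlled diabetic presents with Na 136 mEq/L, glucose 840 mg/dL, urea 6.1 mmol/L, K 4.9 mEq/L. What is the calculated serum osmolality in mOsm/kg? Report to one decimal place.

324.8 mOsm/kg

Calculated osmolality = 2·Na + glucose/18 + urea
= 2·136 + 840/18 + 6.1
= 272 + 46.67 + 6.10
= 324.77 mOsm/kg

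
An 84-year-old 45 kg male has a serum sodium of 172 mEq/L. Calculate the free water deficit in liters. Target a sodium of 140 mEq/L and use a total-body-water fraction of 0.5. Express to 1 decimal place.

5.1 L

TBW = 0.5 · 45 = 22.5 L
Free water deficit = TBW · (Na/140 − 1)
= 22.5 · (172/140 − 1)
= 22.5 · 0.2286
= 5.14 L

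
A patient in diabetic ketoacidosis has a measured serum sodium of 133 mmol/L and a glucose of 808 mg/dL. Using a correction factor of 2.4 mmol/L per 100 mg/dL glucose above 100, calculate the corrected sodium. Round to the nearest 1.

Corrected Na = measured Na + 2.4 · (glucose − 100)/100
= 133 + 2.4 · (808 − 100)/100
= 133 + 17
= 150 mmol/L

150 mmol/L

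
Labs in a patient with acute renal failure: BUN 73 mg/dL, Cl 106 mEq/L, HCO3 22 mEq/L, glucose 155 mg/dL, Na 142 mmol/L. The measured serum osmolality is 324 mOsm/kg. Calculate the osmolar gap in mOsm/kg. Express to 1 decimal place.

5.3 mOsm/kg

Calculated osmolality = 2·Na + glucose/18 + BUN/2.8
= 2·142 + 155/18 + 73/2.8
= 284 + 8.61 + 26.07
= 318.68 mOsm/kg ≈ 318.7 mOsm/kg
Osmolar gap = measured − calculated = 324 − 318.7 = 5.3 mOsm/kg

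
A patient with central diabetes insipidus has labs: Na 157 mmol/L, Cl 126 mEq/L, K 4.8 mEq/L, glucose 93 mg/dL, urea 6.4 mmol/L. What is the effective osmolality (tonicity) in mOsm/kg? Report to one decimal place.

Effective osmolality excludes urea (freely permeant across cell membranes):
2·Na + glucose/18
= 2·157 + 93/18
= 314 + 5.17
= 319.17 mOsm/kg

319.2 mOsm/kg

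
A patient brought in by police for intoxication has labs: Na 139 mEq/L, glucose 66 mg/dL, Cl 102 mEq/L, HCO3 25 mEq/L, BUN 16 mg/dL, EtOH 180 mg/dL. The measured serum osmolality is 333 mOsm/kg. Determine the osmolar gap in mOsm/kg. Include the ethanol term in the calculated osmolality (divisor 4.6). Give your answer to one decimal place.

Calculated osmolality = 2·Na + glucose/18 + BUN/2.8 + ethanol/4.6
= 2·139 + 66/18 + 16/2.8 + 180/4.6
= 278 + 3.67 + 5.71 + 39.13
= 326.51 mOsm/kg ≈ 326.5 mOsm/kg
Osmolar gap = measured − calculated = 333 − 326.5 = 6.5 mOsm/kg

6.5 mOsm/kg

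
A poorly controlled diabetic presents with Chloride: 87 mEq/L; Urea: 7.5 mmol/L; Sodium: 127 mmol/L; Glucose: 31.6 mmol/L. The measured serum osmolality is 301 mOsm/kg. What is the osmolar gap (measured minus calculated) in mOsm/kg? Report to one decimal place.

7.9 mOsm/kg

Calculated osmolality = 2·Na + glucose + urea
= 2·127 + 31.6 + 7.5
= 254 + 31.60 + 7.50
= 293.1 mOsm/kg ≈ 293.1 mOsm/kg
Osmolar gap = measured − calculated = 301 − 293.1 = 7.9 mOsm/kg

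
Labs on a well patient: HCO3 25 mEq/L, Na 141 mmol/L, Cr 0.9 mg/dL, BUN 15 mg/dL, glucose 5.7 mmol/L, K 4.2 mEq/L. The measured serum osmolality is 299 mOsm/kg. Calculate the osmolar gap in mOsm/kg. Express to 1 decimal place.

Calculated osmolality = 2·Na + glucose + BUN/2.8
= 2·141 + 5.7 + 15/2.8
= 282 + 5.70 + 5.36
= 293.06 mOsm/kg ≈ 293.1 mOsm/kg
Osmolar gap = measured − calculated = 299 − 293.1 = 5.9 mOsm/kg

5.9 mOsm/kg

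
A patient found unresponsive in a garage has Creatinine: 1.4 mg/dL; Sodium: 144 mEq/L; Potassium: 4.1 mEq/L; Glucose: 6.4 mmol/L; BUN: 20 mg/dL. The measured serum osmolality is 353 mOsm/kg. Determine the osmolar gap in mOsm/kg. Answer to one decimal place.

Calculated osmolality = 2·Na + glucose + BUN/2.8
= 2·144 + 6.4 + 20/2.8
= 288 + 6.40 + 7.14
= 301.54 mOsm/kg ≈ 301.5 mOsm/kg
Osmolar gap = measured − calculated = 353 − 301.5 = 51.5 mOsm/kg

51.5 mOsm/kg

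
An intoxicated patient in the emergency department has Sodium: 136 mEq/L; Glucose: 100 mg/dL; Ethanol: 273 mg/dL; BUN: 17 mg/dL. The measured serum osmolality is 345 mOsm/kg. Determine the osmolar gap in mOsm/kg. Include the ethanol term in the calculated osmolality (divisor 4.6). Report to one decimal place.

2.0 mOsm/kg

Calculated osmolality = 2·Na + glucose/18 + BUN/2.8 + ethanol/4.6
= 2·136 + 100/18 + 17/2.8 + 273/4.6
= 272 + 5.56 + 6.07 + 59.35
= 342.98 mOsm/kg ≈ 343.0 mOsm/kg
Osmolar gap = measured − calculated = 345 − 343.0 = 2.0 mOsm/kg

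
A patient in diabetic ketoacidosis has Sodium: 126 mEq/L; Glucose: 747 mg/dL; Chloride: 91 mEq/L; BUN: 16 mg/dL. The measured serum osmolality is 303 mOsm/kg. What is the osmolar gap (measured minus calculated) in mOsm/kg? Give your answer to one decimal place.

Calculated osmolality = 2·Na + glucose/18 + BUN/2.8
= 2·126 + 747/18 + 16/2.8
= 252 + 41.50 + 5.71
= 299.21 mOsm/kg ≈ 299.2 mOsm/kg
Osmolar gap = measured − calculated = 303 − 299.2 = 3.8 mOsm/kg

3.8 mOsm/kg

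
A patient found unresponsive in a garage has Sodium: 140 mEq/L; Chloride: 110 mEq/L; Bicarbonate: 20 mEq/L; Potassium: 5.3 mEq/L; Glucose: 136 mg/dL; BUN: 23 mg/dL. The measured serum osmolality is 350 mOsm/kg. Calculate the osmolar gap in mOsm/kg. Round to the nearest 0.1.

Calculated osmolality = 2·Na + glucose/18 + BUN/2.8
= 2·140 + 136/18 + 23/2.8
= 280 + 7.56 + 8.21
= 295.77 mOsm/kg ≈ 295.8 mOsm/kg
Osmolar gap = measured − calculated = 350 − 295.8 = 54.2 mOsm/kg

54.2 mOsm/kg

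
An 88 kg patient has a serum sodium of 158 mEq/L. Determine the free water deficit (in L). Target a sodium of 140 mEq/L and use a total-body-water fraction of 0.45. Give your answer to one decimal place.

TBW = 0.45 · 88 = 39.6 L
Free water deficit = TBW · (Na/140 − 1)
= 39.6 · (158/140 − 1)
= 39.6 · 0.1286
= 5.09 L

5.1 L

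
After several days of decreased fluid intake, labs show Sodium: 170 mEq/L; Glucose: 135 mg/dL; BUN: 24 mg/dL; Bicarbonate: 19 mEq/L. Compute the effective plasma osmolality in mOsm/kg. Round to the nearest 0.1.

Effective osmolality excludes urea (freely permeant across cell membranes):
2·Na + glucose/18
= 2·170 + 135/18
= 340 + 7.5
= 347.5 mOsm/kg

347.5 mOsm/kg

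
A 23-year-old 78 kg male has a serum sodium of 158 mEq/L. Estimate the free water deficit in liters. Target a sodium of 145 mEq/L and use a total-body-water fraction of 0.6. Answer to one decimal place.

TBW = 0.6 · 78 = 46.8 L
Free water deficit = TBW · (Na/145 − 1)
= 46.8 · (158/145 − 1)
= 46.8 · 0.0897
= 4.2 L

4.2 L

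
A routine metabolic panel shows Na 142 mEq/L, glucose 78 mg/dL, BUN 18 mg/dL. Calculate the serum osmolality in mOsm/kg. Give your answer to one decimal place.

Calculated osmolality = 2·Na + glucose/18 + BUN/2.8
= 2·142 + 78/18 + 18/2.8
= 284 + 4.33 + 6.43
= 294.76 mOsm/kg

294.8 mOsm/kg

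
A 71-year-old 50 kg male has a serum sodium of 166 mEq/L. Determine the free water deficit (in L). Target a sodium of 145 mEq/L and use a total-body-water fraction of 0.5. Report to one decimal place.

TBW = 0.5 · 50 = 25 L
Free water deficit = TBW · (Na/145 − 1)
= 25 · (166/145 − 1)
= 25 · 0.1448
= 3.62 L

3.6 L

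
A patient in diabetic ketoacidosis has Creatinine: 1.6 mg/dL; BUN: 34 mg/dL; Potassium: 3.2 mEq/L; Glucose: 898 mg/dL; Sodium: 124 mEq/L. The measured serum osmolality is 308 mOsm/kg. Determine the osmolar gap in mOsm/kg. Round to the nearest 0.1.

Calculated osmolality = 2·Na + glucose/18 + BUN/2.8
= 2·124 + 898/18 + 34/2.8
= 248 + 49.89 + 12.14
= 310.03 mOsm/kg ≈ 310.0 mOsm/kg
Osmolar gap = measured − calculated = 308 − 310.0 = -2.0 mOsm/kg

-2.0 mOsm/kg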